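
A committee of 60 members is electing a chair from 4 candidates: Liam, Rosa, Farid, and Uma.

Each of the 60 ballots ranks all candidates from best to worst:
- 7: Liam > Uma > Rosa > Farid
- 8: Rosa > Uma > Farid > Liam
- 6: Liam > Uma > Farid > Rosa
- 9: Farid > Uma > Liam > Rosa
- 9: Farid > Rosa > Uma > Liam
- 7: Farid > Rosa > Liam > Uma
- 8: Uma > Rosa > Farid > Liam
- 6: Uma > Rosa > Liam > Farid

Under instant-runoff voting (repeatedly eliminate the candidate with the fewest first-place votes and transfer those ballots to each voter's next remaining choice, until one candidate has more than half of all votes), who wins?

Round 1: Liam 13, Rosa 8, Farid 25, Uma 14. Rosa eliminated.
Round 2: Liam 13, Farid 25, Uma 22. Liam eliminated.
Round 3: Farid 25, Uma 35. Uma has a majority (≥31).

Uma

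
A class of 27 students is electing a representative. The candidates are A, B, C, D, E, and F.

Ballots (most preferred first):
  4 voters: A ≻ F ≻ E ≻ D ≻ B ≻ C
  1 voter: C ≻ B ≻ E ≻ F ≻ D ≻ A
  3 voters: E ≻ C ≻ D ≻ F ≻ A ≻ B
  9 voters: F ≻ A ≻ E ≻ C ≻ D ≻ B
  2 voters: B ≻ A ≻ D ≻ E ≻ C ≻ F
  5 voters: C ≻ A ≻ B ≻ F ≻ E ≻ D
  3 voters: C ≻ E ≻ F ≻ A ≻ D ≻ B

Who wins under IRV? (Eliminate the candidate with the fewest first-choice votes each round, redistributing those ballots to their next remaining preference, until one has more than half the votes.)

Round 1: A 4, B 2, C 9, D 0, E 3, F 9. D eliminated.
Round 2: A 4, B 2, C 9, E 3, F 9. B eliminated.
Round 3: A 6, C 9, E 3, F 9. E eliminated.
Round 4: A 6, C 12, F 9. A eliminated.
Round 5: C 14, F 13. C has a majority (≥14).

C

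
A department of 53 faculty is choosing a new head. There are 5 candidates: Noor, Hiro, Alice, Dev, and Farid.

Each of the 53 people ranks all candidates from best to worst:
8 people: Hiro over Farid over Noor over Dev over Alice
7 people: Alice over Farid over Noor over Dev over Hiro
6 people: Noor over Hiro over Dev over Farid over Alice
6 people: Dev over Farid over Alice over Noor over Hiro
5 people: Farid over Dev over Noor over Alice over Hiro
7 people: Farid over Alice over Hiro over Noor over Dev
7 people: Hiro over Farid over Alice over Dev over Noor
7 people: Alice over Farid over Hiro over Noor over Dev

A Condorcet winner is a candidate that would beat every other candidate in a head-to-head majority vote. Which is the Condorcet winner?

Farid vs Noor: 47–6
Farid vs Hiro: 32–21
Farid vs Alice: 39–14
Farid vs Dev: 41–12
Farid beats every other candidate.

Farid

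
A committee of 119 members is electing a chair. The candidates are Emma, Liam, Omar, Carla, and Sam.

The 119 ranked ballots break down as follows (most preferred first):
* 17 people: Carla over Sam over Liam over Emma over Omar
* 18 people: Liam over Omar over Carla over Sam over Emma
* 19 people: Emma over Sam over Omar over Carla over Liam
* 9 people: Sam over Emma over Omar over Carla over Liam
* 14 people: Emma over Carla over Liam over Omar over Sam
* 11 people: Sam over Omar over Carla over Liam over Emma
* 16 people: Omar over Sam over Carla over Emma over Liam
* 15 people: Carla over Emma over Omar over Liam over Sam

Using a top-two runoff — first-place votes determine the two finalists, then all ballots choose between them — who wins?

Carla

Round 1 first-place votes: Emma 33, Liam 18, Omar 16, Carla 32, Sam 20. Emma and Carla advance.
Runoff: Emma is ranked above Carla on 42 ballots, Carla above Emma on 77.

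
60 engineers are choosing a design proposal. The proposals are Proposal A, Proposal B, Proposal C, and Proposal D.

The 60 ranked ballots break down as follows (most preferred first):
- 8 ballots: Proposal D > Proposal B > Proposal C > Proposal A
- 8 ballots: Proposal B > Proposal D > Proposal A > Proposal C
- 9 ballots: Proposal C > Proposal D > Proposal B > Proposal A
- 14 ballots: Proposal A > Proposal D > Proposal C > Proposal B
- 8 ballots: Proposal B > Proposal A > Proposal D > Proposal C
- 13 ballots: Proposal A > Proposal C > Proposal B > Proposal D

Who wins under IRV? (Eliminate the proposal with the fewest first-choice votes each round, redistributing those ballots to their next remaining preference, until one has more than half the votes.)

Round 1: Proposal A 27, Proposal B 16, Proposal C 9, Proposal D 8. Proposal D eliminated.
Round 2: Proposal A 27, Proposal B 24, Proposal C 9. Proposal C eliminated.
Round 3: Proposal A 27, Proposal B 33. Proposal B has a majority (≥31).

Proposal B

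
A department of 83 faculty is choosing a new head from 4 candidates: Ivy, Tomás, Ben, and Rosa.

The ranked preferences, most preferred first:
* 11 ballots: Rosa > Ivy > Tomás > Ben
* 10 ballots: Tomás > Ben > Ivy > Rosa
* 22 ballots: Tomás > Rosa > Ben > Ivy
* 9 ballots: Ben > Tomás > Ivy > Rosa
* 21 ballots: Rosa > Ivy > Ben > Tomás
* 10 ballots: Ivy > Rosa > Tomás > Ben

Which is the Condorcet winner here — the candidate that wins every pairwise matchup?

Rosa

Rosa vs Ivy: 54–29
Rosa vs Tomás: 42–41
Rosa vs Ben: 64–19
Rosa beats every other candidate.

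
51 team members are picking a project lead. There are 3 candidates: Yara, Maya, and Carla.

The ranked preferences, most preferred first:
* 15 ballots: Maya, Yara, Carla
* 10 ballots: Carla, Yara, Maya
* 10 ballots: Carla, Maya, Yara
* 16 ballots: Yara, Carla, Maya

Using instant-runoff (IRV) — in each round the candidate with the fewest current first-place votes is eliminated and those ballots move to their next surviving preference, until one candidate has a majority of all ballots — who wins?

Round 1: Yara 16, Maya 15, Carla 20. Maya eliminated.
Round 2: Yara 31, Carla 20. Yara has a majority (≥26).

Yara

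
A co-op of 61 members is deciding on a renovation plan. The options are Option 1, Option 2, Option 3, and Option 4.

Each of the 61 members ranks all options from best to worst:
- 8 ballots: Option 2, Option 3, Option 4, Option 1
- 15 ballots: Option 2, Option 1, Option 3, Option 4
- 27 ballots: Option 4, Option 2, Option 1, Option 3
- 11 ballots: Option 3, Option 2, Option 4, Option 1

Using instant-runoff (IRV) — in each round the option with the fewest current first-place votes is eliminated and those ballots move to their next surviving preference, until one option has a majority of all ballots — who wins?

Option 2

Round 1: Option 1 0, Option 2 23, Option 3 11, Option 4 27. Option 1 eliminated.
Round 2: Option 2 23, Option 3 11, Option 4 27. Option 3 eliminated.
Round 3: Option 2 34, Option 4 27. Option 2 has a majority (≥31).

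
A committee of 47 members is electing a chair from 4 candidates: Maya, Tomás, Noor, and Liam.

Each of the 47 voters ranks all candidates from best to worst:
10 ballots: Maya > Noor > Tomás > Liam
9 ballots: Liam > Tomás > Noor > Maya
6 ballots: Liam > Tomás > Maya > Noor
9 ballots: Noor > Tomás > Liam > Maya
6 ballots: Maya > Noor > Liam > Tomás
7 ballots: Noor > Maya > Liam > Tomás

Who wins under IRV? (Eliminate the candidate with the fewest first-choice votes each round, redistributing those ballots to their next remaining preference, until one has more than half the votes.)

Noor

Round 1: Maya 16, Tomás 0, Noor 16, Liam 15. Tomás eliminated.
Round 2: Maya 16, Noor 16, Liam 15. Liam eliminated.
Round 3: Maya 22, Noor 25. Noor has a majority (≥24).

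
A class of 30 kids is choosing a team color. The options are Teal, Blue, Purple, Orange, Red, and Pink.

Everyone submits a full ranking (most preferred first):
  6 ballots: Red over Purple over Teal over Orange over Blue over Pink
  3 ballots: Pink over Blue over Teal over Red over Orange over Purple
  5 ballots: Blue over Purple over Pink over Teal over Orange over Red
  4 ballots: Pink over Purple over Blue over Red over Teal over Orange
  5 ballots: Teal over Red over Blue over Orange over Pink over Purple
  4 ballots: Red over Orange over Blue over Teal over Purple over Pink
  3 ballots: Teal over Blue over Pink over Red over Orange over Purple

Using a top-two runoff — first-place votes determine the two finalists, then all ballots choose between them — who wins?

Teal

Round 1 first-place votes: Teal 8, Blue 5, Purple 0, Orange 0, Red 10, Pink 7. Red and Teal advance.
Runoff: Red is ranked above Teal on 14 ballots, Teal above Red on 16.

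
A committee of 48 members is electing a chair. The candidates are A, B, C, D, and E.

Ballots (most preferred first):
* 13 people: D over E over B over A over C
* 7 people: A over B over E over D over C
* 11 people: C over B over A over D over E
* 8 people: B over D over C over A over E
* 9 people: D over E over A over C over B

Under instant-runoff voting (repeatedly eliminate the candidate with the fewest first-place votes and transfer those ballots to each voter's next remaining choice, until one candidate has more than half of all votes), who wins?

Round 1: A 7, B 8, C 11, D 22, E 0. E eliminated.
Round 2: A 7, B 8, C 11, D 22. A eliminated.
Round 3: B 15, C 11, D 22. C eliminated.
Round 4: B 26, D 22. B has a majority (≥25).

B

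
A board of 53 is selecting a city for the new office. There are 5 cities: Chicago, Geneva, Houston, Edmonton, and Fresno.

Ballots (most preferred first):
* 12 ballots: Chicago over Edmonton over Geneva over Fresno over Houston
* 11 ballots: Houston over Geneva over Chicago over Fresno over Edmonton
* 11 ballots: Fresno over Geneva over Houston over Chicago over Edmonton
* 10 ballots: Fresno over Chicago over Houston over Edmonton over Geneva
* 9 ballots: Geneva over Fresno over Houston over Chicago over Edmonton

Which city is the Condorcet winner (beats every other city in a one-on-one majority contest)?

Geneva vs Chicago: 31–22
Geneva vs Houston: 32–21
Geneva vs Edmonton: 31–22
Geneva vs Fresno: 32–21
Geneva beats every other city.

Geneva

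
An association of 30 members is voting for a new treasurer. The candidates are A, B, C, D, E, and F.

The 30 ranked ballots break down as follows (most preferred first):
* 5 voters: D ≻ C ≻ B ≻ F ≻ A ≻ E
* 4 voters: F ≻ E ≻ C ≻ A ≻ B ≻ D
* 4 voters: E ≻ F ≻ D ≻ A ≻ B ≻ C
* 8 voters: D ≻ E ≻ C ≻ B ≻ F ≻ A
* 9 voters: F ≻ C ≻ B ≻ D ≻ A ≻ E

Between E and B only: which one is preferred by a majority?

E is ranked above B on 16 ballots; B above E on 14.

E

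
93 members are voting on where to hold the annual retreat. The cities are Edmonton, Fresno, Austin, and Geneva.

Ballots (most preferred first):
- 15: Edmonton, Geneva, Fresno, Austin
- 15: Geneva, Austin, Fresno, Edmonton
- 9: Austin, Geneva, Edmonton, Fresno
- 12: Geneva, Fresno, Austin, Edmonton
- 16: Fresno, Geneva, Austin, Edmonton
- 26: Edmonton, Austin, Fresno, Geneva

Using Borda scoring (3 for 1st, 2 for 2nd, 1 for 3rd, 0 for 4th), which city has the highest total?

Edmonton: 15×3 + 15×0 + 9×1 + 12×0 + 16×0 + 26×3 = 132
Fresno: 15×1 + 15×1 + 9×0 + 12×2 + 16×3 + 26×1 = 128
Austin: 15×0 + 15×2 + 9×3 + 12×1 + 16×1 + 26×2 = 137
Geneva: 15×2 + 15×3 + 9×2 + 12×3 + 16×2 + 26×0 = 161

Geneva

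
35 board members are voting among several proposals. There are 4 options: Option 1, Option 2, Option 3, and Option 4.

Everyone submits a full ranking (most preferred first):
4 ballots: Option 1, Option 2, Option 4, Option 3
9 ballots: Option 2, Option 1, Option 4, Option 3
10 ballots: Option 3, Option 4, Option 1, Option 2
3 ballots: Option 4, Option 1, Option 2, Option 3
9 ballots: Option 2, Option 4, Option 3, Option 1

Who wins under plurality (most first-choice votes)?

Option 2

First-place votes: Option 1 4, Option 2 18, Option 3 10, Option 4 3.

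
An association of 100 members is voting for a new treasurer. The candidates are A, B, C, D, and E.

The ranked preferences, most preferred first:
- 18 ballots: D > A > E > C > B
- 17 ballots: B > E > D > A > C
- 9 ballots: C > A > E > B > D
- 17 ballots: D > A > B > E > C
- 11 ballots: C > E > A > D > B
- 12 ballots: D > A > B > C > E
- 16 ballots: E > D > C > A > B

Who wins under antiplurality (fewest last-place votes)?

A

Last-place votes: A 0, B 45, C 34, D 9, E 12.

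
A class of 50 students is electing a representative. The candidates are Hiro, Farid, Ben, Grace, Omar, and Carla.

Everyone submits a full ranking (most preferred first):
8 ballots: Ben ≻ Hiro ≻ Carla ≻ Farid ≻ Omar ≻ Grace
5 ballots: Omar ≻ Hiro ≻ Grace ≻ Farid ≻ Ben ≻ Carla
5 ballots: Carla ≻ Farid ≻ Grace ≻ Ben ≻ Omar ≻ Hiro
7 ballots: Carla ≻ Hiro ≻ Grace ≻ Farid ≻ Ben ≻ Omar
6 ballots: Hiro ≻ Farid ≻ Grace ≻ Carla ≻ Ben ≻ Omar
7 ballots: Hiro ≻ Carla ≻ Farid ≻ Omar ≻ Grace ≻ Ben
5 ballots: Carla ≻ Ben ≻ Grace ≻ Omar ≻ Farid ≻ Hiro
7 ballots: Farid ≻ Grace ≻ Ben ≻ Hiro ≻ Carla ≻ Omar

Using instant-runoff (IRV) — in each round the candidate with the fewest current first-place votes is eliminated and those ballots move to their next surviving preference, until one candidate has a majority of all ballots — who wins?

Round 1: Hiro 13, Farid 7, Ben 8, Grace 0, Omar 5, Carla 17. Grace eliminated.
Round 2: Hiro 13, Farid 7, Ben 8, Omar 5, Carla 17. Omar eliminated.
Round 3: Hiro 18, Farid 7, Ben 8, Carla 17. Farid eliminated.
Round 4: Hiro 18, Ben 15, Carla 17. Ben eliminated.
Round 5: Hiro 33, Carla 17. Hiro has a majority (≥26).

Hiro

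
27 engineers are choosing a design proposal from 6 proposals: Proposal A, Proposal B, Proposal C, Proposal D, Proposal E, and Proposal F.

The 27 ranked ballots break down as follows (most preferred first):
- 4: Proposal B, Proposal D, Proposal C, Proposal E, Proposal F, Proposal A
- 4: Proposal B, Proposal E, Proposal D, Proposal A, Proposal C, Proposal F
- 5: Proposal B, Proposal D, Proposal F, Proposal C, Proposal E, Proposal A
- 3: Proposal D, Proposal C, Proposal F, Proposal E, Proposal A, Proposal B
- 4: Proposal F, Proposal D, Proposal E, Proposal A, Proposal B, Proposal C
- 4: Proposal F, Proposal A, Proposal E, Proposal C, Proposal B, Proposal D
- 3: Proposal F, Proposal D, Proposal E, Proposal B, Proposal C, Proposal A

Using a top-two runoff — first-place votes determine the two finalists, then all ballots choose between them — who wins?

Round 1 first-place votes: Proposal A 0, Proposal B 13, Proposal C 0, Proposal D 3, Proposal E 0, Proposal F 11. Proposal B and Proposal F advance.
Runoff: Proposal B is ranked above Proposal F on 13 ballots, Proposal F above Proposal B on 14.

Proposal F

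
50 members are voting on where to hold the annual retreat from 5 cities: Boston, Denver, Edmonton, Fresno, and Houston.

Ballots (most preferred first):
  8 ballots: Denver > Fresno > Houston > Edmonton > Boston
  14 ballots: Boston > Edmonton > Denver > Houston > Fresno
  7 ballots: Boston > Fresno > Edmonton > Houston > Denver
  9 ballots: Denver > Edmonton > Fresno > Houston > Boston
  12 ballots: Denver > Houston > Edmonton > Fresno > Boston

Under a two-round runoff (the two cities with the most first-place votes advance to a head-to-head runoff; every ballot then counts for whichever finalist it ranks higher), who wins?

Round 1 first-place votes: Boston 21, Denver 29, Edmonton 0, Fresno 0, Houston 0. Denver and Boston advance.
Runoff: Denver is ranked above Boston on 29 ballots, Boston above Denver on 21.

Denver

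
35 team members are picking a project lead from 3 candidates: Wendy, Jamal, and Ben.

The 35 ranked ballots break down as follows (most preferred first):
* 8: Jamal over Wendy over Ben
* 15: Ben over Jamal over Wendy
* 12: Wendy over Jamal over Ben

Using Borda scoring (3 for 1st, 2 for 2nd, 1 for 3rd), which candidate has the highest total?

Jamal

Wendy: 8×2 + 15×1 + 12×3 = 67
Jamal: 8×3 + 15×2 + 12×2 = 78
Ben: 8×1 + 15×3 + 12×1 = 65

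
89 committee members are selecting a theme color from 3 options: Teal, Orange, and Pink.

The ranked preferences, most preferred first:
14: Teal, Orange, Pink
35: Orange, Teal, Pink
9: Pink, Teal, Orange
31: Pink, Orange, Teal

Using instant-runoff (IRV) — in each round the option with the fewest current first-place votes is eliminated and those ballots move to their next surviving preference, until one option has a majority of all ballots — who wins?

Round 1: Teal 14, Orange 35, Pink 40. Teal eliminated.
Round 2: Orange 49, Pink 40. Orange has a majority (≥45).

Orange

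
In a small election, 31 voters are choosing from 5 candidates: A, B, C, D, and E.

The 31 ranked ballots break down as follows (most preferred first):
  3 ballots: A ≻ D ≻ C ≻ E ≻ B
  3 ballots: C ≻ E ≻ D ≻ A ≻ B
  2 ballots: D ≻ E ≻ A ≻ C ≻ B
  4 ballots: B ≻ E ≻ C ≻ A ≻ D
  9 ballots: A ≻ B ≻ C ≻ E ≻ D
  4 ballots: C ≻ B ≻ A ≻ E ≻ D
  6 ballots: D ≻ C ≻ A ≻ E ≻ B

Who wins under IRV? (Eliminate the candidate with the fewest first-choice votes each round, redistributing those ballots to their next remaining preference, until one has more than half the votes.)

C

Round 1: A 12, B 4, C 7, D 8, E 0. E eliminated.
Round 2: A 12, B 4, C 7, D 8. B eliminated.
Round 3: A 12, C 11, D 8. D eliminated.
Round 4: A 14, C 17. C has a majority (≥16).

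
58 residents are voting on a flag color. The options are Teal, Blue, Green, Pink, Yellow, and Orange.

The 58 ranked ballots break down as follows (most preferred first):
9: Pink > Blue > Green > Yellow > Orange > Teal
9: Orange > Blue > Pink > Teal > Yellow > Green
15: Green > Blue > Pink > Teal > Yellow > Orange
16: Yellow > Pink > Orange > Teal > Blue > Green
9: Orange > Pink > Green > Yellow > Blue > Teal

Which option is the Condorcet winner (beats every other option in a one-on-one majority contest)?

Pink vs Teal: 58–0
Pink vs Blue: 34–24
Pink vs Green: 43–15
Pink vs Yellow: 42–16
Pink vs Orange: 40–18
Pink beats every other option.

Pink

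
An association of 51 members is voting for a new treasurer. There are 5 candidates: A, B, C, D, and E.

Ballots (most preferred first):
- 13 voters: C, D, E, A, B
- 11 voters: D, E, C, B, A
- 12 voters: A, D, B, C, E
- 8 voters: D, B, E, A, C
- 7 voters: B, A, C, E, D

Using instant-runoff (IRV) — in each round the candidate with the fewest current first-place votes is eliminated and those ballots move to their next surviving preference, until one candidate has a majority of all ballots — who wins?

Round 1: A 12, B 7, C 13, D 19, E 0. E eliminated.
Round 2: A 12, B 7, C 13, D 19. B eliminated.
Round 3: A 19, C 13, D 19. C eliminated.
Round 4: A 19, D 32. D has a majority (≥26).

D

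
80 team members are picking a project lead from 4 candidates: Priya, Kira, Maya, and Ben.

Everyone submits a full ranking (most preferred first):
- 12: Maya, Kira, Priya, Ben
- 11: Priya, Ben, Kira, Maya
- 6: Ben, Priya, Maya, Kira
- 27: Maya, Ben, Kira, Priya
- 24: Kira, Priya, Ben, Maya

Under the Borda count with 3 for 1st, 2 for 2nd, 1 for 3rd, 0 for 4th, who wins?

Priya: 12×1 + 11×3 + 6×2 + 27×0 + 24×2 = 105
Kira: 12×2 + 11×1 + 6×0 + 27×1 + 24×3 = 134
Maya: 12×3 + 11×0 + 6×1 + 27×3 + 24×0 = 123
Ben: 12×0 + 11×2 + 6×3 + 27×2 + 24×1 = 118

Kira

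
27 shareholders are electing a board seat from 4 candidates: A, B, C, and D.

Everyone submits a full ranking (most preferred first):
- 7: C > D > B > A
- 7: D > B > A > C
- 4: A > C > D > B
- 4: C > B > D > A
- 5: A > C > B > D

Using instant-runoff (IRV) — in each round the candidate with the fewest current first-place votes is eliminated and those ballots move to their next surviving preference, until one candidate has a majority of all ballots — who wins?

A

Round 1: A 9, B 0, C 11, D 7. B eliminated.
Round 2: A 9, C 11, D 7. D eliminated.
Round 3: A 16, C 11. A has a majority (≥14).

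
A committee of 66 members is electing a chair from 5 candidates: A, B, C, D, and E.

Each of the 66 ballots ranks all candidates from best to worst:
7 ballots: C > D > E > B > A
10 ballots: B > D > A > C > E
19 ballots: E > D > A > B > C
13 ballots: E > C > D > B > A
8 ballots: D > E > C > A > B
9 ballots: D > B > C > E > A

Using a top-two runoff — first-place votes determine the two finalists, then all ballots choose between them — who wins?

Round 1 first-place votes: A 0, B 10, C 7, D 17, E 32. E and D advance.
Runoff: E is ranked above D on 32 ballots, D above E on 34.

D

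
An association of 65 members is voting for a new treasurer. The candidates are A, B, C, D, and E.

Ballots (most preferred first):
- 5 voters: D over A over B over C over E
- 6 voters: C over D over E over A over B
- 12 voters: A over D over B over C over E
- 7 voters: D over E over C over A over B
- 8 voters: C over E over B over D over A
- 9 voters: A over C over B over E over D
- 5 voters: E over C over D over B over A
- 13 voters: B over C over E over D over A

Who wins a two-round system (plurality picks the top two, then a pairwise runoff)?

C

Round 1 first-place votes: A 21, B 13, C 14, D 12, E 5. A and C advance.
Runoff: A is ranked above C on 26 ballots, C above A on 39.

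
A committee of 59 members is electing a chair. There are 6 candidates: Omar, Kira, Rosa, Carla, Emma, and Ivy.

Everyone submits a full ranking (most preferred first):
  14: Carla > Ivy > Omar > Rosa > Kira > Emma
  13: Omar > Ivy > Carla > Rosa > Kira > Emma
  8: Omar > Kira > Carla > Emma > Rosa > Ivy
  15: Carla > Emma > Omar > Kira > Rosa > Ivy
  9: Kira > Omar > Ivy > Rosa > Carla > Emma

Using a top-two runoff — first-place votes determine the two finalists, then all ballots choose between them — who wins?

Omar

Round 1 first-place votes: Omar 21, Kira 9, Rosa 0, Carla 29, Emma 0, Ivy 0. Carla and Omar advance.
Runoff: Carla is ranked above Omar on 29 ballots, Omar above Carla on 30.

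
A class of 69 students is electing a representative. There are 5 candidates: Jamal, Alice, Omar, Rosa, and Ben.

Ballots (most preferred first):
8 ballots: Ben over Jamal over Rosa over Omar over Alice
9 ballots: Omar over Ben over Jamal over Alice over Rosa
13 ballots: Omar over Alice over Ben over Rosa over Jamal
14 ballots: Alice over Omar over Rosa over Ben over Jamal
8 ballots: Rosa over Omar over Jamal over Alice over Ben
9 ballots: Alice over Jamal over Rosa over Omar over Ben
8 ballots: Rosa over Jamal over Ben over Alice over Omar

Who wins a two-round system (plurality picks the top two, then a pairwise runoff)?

Round 1 first-place votes: Jamal 0, Alice 23, Omar 22, Rosa 16, Ben 8. Alice and Omar advance.
Runoff: Alice is ranked above Omar on 31 ballots, Omar above Alice on 38.

Omar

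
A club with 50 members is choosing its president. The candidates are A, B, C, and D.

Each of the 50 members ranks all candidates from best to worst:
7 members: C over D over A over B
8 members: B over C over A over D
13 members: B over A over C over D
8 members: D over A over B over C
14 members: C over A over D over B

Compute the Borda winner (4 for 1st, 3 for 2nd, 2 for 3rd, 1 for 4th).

C

A: 7×2 + 8×2 + 13×3 + 8×3 + 14×3 = 135
B: 7×1 + 8×4 + 13×4 + 8×2 + 14×1 = 121
C: 7×4 + 8×3 + 13×2 + 8×1 + 14×4 = 142
D: 7×3 + 8×1 + 13×1 + 8×4 + 14×2 = 102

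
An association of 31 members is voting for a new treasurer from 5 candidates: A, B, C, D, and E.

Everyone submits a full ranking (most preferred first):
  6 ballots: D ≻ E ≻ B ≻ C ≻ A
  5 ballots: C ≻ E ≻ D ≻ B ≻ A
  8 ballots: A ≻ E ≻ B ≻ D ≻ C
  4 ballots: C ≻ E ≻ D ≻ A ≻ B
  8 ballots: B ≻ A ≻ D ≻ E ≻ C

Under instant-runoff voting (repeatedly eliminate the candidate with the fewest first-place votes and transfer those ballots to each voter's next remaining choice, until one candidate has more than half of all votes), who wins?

Round 1: A 8, B 8, C 9, D 6, E 0. E eliminated.
Round 2: A 8, B 8, C 9, D 6. D eliminated.
Round 3: A 8, B 14, C 9. A eliminated.
Round 4: B 22, C 9. B has a majority (≥16).

B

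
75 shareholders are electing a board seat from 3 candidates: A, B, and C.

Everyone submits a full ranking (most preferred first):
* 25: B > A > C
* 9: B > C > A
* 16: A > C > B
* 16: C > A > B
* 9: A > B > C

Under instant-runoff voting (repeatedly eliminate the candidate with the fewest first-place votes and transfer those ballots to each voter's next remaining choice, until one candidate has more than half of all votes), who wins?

Round 1: A 25, B 34, C 16. C eliminated.
Round 2: A 41, B 34. A has a majority (≥38).

A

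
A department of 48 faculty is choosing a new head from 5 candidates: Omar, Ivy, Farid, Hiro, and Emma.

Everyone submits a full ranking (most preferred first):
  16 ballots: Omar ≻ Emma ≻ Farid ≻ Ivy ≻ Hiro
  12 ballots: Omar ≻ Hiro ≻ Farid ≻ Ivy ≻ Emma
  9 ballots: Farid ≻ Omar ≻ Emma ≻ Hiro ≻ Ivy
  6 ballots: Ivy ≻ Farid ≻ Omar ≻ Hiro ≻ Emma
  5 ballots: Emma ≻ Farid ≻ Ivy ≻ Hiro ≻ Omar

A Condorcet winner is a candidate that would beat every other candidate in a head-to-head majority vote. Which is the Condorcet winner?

Omar

Omar vs Ivy: 37–11
Omar vs Farid: 28–20
Omar vs Hiro: 43–5
Omar vs Emma: 43–5
Omar beats every other candidate.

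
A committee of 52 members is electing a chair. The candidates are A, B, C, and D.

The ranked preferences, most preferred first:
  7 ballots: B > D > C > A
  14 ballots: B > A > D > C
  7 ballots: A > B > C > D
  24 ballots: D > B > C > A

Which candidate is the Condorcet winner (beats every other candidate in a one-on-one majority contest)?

B vs A: 45–7
B vs C: 52–0
B vs D: 28–24
B beats every other candidate.

B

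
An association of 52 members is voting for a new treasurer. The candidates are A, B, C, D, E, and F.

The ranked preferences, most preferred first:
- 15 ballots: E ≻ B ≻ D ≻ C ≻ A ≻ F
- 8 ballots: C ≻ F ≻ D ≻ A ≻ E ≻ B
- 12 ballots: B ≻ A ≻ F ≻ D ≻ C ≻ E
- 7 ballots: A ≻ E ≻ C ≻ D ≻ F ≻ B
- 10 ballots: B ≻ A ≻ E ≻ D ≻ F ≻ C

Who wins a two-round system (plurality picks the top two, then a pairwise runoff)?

Round 1 first-place votes: A 7, B 22, C 8, D 0, E 15, F 0. B and E advance.
Runoff: B is ranked above E on 22 ballots, E above B on 30.

E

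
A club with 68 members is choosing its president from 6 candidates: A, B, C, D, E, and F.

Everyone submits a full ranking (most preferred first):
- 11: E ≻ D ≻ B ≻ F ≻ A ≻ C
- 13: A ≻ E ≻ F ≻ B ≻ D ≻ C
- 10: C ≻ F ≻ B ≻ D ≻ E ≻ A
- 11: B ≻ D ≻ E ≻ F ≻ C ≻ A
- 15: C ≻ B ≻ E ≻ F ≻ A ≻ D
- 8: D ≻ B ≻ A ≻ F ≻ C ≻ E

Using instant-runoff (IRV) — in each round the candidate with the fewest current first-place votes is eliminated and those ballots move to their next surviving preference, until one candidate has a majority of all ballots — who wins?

B

Round 1: A 13, B 11, C 25, D 8, E 11, F 0. F eliminated.
Round 2: A 13, B 11, C 25, D 8, E 11. D eliminated.
Round 3: A 13, B 19, C 25, E 11. E eliminated.
Round 4: A 13, B 30, C 25. A eliminated.
Round 5: B 43, C 25. B has a majority (≥35).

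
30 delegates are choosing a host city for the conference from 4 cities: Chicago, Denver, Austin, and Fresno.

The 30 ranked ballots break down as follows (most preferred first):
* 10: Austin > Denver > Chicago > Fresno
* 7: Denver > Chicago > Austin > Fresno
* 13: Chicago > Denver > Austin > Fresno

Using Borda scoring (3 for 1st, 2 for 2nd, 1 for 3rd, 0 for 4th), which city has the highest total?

Denver

Chicago: 10×1 + 7×2 + 13×3 = 63
Denver: 10×2 + 7×3 + 13×2 = 67
Austin: 10×3 + 7×1 + 13×1 = 50
Fresno: 10×0 + 7×0 + 13×0 = 0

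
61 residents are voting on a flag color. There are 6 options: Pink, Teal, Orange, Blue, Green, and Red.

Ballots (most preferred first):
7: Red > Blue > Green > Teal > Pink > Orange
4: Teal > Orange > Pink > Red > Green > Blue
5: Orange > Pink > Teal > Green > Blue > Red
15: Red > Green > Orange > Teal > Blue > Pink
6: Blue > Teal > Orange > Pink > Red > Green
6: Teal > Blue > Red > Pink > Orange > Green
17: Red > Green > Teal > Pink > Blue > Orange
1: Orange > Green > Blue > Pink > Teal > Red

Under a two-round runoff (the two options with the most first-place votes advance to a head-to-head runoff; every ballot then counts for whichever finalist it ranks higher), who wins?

Red

Round 1 first-place votes: Pink 0, Teal 10, Orange 6, Blue 6, Green 0, Red 39. Red and Teal advance.
Runoff: Red is ranked above Teal on 39 ballots, Teal above Red on 22.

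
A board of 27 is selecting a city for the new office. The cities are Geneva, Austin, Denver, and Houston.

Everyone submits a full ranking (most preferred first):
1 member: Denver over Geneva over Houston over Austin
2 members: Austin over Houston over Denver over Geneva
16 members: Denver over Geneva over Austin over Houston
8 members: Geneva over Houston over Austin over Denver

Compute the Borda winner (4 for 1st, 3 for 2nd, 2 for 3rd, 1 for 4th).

Geneva: 1×3 + 2×1 + 16×3 + 8×4 = 85
Austin: 1×1 + 2×4 + 16×2 + 8×2 = 57
Denver: 1×4 + 2×2 + 16×4 + 8×1 = 80
Houston: 1×2 + 2×3 + 16×1 + 8×3 = 48

Geneva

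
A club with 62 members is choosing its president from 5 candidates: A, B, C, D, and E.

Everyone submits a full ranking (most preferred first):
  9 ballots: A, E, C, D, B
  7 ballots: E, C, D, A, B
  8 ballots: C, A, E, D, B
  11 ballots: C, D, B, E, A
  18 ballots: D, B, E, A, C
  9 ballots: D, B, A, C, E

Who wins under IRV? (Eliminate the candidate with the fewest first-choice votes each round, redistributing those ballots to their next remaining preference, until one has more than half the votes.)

Round 1: A 9, B 0, C 19, D 27, E 7. B eliminated.
Round 2: A 9, C 19, D 27, E 7. E eliminated.
Round 3: A 9, C 26, D 27. A eliminated.
Round 4: C 35, D 27. C has a majority (≥32).

C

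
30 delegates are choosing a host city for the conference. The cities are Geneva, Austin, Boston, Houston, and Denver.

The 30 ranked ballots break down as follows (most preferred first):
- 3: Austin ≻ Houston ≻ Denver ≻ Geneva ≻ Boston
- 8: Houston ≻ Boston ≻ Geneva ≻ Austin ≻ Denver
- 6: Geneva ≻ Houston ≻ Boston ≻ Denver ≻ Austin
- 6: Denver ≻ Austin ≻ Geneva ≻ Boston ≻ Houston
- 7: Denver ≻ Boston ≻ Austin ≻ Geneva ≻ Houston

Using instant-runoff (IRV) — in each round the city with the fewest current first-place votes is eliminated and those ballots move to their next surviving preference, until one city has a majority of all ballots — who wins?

Round 1: Geneva 6, Austin 3, Boston 0, Houston 8, Denver 13. Boston eliminated.
Round 2: Geneva 6, Austin 3, Houston 8, Denver 13. Austin eliminated.
Round 3: Geneva 6, Houston 11, Denver 13. Geneva eliminated.
Round 4: Houston 17, Denver 13. Houston has a majority (≥16).

Houston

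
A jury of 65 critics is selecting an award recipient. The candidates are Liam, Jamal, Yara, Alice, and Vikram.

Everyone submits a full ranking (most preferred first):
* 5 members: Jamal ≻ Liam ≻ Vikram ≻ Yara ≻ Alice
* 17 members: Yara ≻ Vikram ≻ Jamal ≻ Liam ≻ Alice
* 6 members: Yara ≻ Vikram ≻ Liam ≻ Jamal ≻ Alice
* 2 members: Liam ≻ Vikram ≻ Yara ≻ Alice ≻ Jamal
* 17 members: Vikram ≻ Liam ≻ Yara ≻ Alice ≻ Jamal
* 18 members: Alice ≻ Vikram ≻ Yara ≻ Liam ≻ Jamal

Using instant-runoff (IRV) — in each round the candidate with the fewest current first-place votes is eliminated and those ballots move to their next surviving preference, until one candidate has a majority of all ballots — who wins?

Round 1: Liam 2, Jamal 5, Yara 23, Alice 18, Vikram 17. Liam eliminated.
Round 2: Jamal 5, Yara 23, Alice 18, Vikram 19. Jamal eliminated.
Round 3: Yara 23, Alice 18, Vikram 24. Alice eliminated.
Round 4: Yara 23, Vikram 42. Vikram has a majority (≥33).

Vikram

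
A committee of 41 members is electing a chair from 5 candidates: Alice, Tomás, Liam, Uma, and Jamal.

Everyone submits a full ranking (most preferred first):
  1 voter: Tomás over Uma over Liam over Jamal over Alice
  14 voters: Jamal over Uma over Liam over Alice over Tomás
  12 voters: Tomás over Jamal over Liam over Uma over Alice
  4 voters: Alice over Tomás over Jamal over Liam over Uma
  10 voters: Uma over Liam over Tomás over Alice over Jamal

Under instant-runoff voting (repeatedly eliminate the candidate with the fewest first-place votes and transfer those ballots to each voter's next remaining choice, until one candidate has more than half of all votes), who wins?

Tomás

Round 1: Alice 4, Tomás 13, Liam 0, Uma 10, Jamal 14. Liam eliminated.
Round 2: Alice 4, Tomás 13, Uma 10, Jamal 14. Alice eliminated.
Round 3: Tomás 17, Uma 10, Jamal 14. Uma eliminated.
Round 4: Tomás 27, Jamal 14. Tomás has a majority (≥21).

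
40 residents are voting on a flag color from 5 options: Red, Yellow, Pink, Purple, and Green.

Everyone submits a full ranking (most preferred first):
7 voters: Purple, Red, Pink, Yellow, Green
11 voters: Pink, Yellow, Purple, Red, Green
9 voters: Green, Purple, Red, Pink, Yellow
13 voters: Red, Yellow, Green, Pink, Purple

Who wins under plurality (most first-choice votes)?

Red

First-place votes: Red 13, Yellow 0, Pink 11, Purple 7, Green 9.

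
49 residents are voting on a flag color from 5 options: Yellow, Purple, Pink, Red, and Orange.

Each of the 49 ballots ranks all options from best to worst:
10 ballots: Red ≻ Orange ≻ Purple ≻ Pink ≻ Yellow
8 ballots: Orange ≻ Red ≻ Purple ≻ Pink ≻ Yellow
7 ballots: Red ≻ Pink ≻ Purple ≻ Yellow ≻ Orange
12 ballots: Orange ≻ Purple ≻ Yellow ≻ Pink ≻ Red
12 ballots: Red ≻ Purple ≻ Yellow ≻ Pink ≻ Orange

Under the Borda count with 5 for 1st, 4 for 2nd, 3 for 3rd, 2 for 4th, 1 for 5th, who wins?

Red

Yellow: 10×1 + 8×1 + 7×2 + 12×3 + 12×3 = 104
Purple: 10×3 + 8×3 + 7×3 + 12×4 + 12×4 = 171
Pink: 10×2 + 8×2 + 7×4 + 12×2 + 12×2 = 112
Red: 10×5 + 8×4 + 7×5 + 12×1 + 12×5 = 189
Orange: 10×4 + 8×5 + 7×1 + 12×5 + 12×1 = 159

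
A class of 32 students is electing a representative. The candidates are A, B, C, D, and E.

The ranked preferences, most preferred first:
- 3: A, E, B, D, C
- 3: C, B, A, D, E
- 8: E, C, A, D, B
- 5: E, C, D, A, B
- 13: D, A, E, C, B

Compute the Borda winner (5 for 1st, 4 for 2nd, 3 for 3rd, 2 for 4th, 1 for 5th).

E

A: 3×5 + 3×3 + 8×3 + 5×2 + 13×4 = 110
B: 3×3 + 3×4 + 8×1 + 5×1 + 13×1 = 47
C: 3×1 + 3×5 + 8×4 + 5×4 + 13×2 = 96
D: 3×2 + 3×2 + 8×2 + 5×3 + 13×5 = 108
E: 3×4 + 3×1 + 8×5 + 5×5 + 13×3 = 119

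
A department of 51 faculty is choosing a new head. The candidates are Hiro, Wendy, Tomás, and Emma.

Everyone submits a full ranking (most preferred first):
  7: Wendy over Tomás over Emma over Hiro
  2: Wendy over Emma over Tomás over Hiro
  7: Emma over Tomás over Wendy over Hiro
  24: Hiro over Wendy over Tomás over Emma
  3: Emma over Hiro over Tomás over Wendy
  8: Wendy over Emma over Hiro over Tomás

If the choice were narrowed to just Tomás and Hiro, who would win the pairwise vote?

Hiro

Tomás is ranked above Hiro on 16 ballots; Hiro above Tomás on 35.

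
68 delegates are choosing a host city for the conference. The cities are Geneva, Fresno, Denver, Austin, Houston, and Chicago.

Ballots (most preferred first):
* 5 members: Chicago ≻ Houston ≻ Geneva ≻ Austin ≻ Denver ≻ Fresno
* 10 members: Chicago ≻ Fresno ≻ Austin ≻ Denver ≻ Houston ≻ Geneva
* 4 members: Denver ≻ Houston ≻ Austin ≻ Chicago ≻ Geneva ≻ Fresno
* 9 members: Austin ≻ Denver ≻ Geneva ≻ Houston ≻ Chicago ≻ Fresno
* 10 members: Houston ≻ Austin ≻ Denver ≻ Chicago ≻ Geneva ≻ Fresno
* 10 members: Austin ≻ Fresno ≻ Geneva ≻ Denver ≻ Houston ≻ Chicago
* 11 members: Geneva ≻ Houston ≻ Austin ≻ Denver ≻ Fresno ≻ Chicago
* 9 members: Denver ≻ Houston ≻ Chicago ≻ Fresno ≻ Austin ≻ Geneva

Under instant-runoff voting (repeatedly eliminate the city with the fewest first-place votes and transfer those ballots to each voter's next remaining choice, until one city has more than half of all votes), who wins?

Austin

Round 1: Geneva 11, Fresno 0, Denver 13, Austin 19, Houston 10, Chicago 15. Fresno eliminated.
Round 2: Geneva 11, Denver 13, Austin 19, Houston 10, Chicago 15. Houston eliminated.
Round 3: Geneva 11, Denver 13, Austin 29, Chicago 15. Geneva eliminated.
Round 4: Denver 13, Austin 40, Chicago 15. Austin has a majority (≥35).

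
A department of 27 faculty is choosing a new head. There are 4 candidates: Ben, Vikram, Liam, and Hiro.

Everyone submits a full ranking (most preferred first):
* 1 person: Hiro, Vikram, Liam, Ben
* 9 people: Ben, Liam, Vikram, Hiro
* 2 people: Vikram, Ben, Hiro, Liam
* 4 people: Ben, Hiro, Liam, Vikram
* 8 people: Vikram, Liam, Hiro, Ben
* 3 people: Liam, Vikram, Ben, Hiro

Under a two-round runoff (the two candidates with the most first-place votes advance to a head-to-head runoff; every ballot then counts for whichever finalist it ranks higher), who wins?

Round 1 first-place votes: Ben 13, Vikram 10, Liam 3, Hiro 1. Ben and Vikram advance.
Runoff: Ben is ranked above Vikram on 13 ballots, Vikram above Ben on 14.

Vikram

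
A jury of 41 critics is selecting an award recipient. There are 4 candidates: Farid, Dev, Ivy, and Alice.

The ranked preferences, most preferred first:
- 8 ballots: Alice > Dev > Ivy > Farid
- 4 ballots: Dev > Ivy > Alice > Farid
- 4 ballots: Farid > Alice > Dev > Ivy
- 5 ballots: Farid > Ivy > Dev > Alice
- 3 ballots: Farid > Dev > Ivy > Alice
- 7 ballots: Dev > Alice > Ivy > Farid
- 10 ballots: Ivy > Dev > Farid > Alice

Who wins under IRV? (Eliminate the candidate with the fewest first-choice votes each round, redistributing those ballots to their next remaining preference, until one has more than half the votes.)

Dev

Round 1: Farid 12, Dev 11, Ivy 10, Alice 8. Alice eliminated.
Round 2: Farid 12, Dev 19, Ivy 10. Ivy eliminated.
Round 3: Farid 12, Dev 29. Dev has a majority (≥21).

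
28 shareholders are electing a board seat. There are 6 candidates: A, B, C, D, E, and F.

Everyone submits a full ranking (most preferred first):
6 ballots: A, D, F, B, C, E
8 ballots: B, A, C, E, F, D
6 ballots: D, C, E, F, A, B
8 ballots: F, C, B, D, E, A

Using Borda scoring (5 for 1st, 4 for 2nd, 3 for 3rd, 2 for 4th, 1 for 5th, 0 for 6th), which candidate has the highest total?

C

A: 6×5 + 8×4 + 6×1 + 8×0 = 68
B: 6×2 + 8×5 + 6×0 + 8×3 = 76
C: 6×1 + 8×3 + 6×4 + 8×4 = 86
D: 6×4 + 8×0 + 6×5 + 8×2 = 70
E: 6×0 + 8×2 + 6×3 + 8×1 = 42
F: 6×3 + 8×1 + 6×2 + 8×5 = 78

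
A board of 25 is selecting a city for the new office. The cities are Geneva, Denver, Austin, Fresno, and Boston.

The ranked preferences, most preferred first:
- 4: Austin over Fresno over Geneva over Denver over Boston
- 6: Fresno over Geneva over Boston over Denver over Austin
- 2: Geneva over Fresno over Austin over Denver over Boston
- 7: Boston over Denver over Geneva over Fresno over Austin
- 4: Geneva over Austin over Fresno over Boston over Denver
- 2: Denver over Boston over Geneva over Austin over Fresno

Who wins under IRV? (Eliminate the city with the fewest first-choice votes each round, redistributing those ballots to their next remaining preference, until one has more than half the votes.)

Fresno

Round 1: Geneva 6, Denver 2, Austin 4, Fresno 6, Boston 7. Denver eliminated.
Round 2: Geneva 6, Austin 4, Fresno 6, Boston 9. Austin eliminated.
Round 3: Geneva 6, Fresno 10, Boston 9. Geneva eliminated.
Round 4: Fresno 16, Boston 9. Fresno has a majority (≥13).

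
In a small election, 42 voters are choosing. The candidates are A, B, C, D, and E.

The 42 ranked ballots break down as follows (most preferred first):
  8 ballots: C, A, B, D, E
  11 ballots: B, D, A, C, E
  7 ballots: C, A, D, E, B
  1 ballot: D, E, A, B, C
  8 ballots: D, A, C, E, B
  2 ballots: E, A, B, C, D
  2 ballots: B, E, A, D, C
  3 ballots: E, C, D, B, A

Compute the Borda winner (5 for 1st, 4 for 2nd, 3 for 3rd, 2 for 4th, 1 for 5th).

A

A: 8×4 + 11×3 + 7×4 + 1×3 + 8×4 + 2×4 + 2×3 + 3×1 = 145
B: 8×3 + 11×5 + 7×1 + 1×2 + 8×1 + 2×3 + 2×5 + 3×2 = 118
C: 8×5 + 11×2 + 7×5 + 1×1 + 8×3 + 2×2 + 2×1 + 3×4 = 140
D: 8×2 + 11×4 + 7×3 + 1×5 + 8×5 + 2×1 + 2×2 + 3×3 = 141
E: 8×1 + 11×1 + 7×2 + 1×4 + 8×2 + 2×5 + 2×4 + 3×5 = 86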